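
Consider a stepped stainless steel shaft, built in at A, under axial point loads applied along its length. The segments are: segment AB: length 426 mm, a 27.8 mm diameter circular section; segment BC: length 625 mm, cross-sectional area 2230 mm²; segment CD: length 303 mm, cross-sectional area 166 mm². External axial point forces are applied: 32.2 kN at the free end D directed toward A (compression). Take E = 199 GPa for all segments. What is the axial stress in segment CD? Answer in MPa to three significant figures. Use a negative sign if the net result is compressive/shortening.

-194 MPa

Internal axial forces (sectioning from the free end, tension +): N_CD = -32.2 kN, N_BC = -32.2 kN, N_AB = -32.2 kN.
σ_CD = N_CD/A_CD = -32200/166 = -194 MPa.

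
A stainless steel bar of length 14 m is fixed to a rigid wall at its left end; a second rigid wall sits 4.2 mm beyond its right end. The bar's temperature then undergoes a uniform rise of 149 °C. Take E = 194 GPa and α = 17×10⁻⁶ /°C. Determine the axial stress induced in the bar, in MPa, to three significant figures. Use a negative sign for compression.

Free thermal expansion αLΔT = 17e-6 · 14000 · 149 = 35.46 mm.
The walls engage after the gap closes; constrained expansion = 35.46 − 4.2 = 31.26 mm.
The walls impose strain ε = −(31.26)/14000 = -2.2330e-03; σ = Eε = 194000 · -2.2330e-03 = -433.2 MPa.

-433 MPa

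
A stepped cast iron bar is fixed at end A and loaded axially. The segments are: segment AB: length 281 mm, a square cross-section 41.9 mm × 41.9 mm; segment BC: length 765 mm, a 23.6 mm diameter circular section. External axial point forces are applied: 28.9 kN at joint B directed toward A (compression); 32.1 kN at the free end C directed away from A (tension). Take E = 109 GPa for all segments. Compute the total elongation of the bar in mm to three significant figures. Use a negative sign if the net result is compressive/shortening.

0.520 mm

Internal axial forces (sectioning from the free end, tension +): N_BC = 32.1 kN, N_AB = 3.2 kN.
A_AB = 1756 mm².
A_BC = 437.4 mm².
δ_AB = 3200·281/(1756·109000) = 0.004699 mm
δ_BC = 32100·765/(437.4·109000) = 0.515 mm
δ = Σδ_i = 0.5197 mm.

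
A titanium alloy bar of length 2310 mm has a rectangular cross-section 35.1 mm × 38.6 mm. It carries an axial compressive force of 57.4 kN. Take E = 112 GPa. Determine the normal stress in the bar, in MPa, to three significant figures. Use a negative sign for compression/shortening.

A = 1355 mm².
σ = N/A = -57400/1355 = -42.37 MPa.

-42.4 MPa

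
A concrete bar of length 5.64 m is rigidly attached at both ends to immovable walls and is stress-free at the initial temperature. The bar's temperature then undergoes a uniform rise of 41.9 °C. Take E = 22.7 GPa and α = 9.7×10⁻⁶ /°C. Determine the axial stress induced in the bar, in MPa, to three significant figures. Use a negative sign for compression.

-9.23 MPa

Free thermal expansion αLΔT = 9.7e-6 · 5640 · 41.9 = 2.292 mm.
The walls impose strain ε = −(2.292)/5640 = -4.0643e-04; σ = Eε = 22700 · -4.0643e-04 = -9.226 MPa.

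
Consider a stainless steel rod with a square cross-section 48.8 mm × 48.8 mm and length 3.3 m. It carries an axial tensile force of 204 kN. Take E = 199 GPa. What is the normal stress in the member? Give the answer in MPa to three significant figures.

85.7 MPa

A = 2381 mm².
σ = N/A = 204000/2381 = 85.66 MPa.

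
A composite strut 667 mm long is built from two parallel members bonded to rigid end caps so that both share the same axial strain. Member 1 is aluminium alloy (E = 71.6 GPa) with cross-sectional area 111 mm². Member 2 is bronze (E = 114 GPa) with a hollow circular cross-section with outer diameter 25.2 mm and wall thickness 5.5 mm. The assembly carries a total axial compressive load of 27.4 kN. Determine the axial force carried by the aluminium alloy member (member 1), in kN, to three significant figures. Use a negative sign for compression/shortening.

A_2 = 340.4 mm².
Equal strain + equilibrium ⇒ each member carries load in proportion to AE: A₁E₁ = 7948000 N, A₂E₂ = 38800000 N, ΣAE = 46750000 N.
F₁ = P·A₁E₁/ΣAE = -27400·7948000/46750000 = -4658 N.

-4.66 kN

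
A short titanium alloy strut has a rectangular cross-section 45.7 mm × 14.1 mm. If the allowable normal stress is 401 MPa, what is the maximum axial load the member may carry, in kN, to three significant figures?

A = 644.4 mm².
P_max = σ_allow · A = 401 · 644.4 = 258400 N = 258.4 kN.

258 kN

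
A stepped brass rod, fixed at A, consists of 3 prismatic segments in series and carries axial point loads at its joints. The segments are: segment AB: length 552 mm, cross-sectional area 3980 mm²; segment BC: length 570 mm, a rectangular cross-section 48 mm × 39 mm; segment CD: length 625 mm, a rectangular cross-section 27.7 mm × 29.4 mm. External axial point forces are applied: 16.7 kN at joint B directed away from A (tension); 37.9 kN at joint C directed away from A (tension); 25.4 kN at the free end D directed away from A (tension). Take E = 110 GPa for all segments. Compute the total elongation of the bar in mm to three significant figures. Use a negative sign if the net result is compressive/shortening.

0.453 mm

Internal axial forces (sectioning from the free end, tension +): N_CD = 25.4 kN, N_BC = 63.3 kN, N_AB = 80 kN.
A_BC = 1872 mm².
A_CD = 814.4 mm².
δ_AB = 80000·552/(3980·110000) = 0.1009 mm
δ_BC = 63300·570/(1872·110000) = 0.1752 mm
δ_CD = 25400·625/(814.4·110000) = 0.1772 mm
δ = Σδ_i = 0.4533 mm.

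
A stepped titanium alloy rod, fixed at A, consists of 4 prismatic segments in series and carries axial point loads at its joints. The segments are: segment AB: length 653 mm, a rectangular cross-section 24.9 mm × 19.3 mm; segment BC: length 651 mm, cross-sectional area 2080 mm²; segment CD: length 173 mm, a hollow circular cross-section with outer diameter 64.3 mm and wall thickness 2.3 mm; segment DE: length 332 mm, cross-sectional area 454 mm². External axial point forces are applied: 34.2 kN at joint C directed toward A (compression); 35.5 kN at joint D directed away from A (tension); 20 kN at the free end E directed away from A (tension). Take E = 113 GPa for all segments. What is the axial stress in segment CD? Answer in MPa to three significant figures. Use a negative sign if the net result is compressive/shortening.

124 MPa

Internal axial forces (sectioning from the free end, tension +): N_DE = 20 kN, N_CD = 55.5 kN, N_BC = 21.3 kN, N_AB = 21.3 kN.
A_CD = 448 mm².
σ_CD = N_CD/A_CD = 55500/448 = 123.9 MPa.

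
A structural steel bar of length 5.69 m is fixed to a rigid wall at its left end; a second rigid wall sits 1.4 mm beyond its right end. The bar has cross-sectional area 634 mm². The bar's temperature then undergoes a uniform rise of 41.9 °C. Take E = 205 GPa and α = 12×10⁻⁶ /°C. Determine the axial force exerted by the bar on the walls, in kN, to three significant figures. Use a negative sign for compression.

Free thermal expansion αLΔT = 12e-6 · 5690 · 41.9 = 2.861 mm.
The walls engage after the gap closes; constrained expansion = 2.861 − 1.4 = 1.461 mm.
The walls impose strain ε = −(1.461)/5690 = -2.5675e-04; σ = Eε = 205000 · -2.5675e-04 = -52.63 MPa.
Wall reaction R = σ·A = -52.63·634 = -33370 N = -33.37 kN.

-33.4 kN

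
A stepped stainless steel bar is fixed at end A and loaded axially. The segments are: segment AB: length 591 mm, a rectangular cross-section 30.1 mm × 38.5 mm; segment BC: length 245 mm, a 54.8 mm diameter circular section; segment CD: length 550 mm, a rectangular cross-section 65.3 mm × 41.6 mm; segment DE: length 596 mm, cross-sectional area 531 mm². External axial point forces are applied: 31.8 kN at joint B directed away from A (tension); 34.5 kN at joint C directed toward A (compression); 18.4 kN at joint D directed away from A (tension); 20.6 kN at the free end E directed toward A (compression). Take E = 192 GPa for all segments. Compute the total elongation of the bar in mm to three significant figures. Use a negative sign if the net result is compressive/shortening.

Internal axial forces (sectioning from the free end, tension +): N_DE = -20.6 kN, N_CD = -2.2 kN, N_BC = -36.7 kN, N_AB = -4.9 kN.
A_AB = 1159 mm².
A_BC = 2359 mm².
A_CD = 2716 mm².
δ_AB = -4900·591/(1159·192000) = -0.01302 mm
δ_BC = -36700·245/(2359·192000) = -0.01986 mm
δ_CD = -2200·550/(2716·192000) = -0.00232 mm
δ_DE = -20600·596/(531·192000) = -0.1204 mm
δ = Σδ_i = -0.1556 mm.

-0.156 mm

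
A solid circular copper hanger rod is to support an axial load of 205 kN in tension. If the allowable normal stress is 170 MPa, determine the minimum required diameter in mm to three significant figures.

39.2 mm

Required area A ≥ P/σ_allow = 205000/170 = 1206 mm².
For a solid circular section, d ≥ √(4A/π) = 39.18 mm.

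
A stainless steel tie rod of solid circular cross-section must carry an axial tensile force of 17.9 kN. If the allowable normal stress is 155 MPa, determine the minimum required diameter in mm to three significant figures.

12.1 mm

Required area A ≥ P/σ_allow = 17900/155 = 115.5 mm².
For a solid circular section, d ≥ √(4A/π) = 12.13 mm.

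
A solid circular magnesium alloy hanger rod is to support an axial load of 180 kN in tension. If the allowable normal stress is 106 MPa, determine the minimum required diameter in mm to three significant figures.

46.5 mm

Required area A ≥ P/σ_allow = 180000/106 = 1698 mm².
For a solid circular section, d ≥ √(4A/π) = 46.5 mm.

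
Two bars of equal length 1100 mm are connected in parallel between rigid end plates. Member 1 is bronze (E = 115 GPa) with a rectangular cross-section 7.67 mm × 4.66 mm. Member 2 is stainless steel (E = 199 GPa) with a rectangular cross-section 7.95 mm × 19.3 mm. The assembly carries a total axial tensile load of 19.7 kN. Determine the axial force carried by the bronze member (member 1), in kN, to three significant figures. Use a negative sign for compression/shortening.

A_1 = 35.74 mm².
A_2 = 153.4 mm².
Equal strain + equilibrium ⇒ each member carries load in proportion to AE: A₁E₁ = 4110000 N, A₂E₂ = 30530000 N, ΣAE = 34640000 N.
F₁ = P·A₁E₁/ΣAE = 19700·4110000/34640000 = 2337 N.

2.34 kN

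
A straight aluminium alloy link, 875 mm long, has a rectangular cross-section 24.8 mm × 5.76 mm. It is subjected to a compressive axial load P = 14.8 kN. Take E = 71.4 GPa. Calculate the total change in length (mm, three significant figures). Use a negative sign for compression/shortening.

-1.27 mm

A = 142.8 mm².
δ_mech = NL/(AE) = -14800·875/(142.8·71400) = -1.27 mm.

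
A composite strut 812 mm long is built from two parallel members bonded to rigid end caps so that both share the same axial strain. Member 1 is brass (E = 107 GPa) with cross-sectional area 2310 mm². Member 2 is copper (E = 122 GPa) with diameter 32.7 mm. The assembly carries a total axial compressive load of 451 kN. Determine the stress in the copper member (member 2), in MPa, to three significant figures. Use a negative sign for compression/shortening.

-157 MPa

A_2 = 839.8 mm².
Equal strain + equilibrium ⇒ each member carries load in proportion to AE: A₁E₁ = 247200000 N, A₂E₂ = 102500000 N, ΣAE = 349600000 N.
σ₂ = P·E₂/ΣAE = -451000·122000/349600000 = -157.4 MPa.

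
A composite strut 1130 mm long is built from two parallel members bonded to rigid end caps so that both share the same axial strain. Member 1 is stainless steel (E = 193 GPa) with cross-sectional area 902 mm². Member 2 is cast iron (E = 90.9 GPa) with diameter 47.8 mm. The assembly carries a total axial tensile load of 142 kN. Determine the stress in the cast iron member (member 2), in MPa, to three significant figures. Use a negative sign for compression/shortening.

38.3 MPa

A_2 = 1795 mm².
Equal strain + equilibrium ⇒ each member carries load in proportion to AE: A₁E₁ = 174100000 N, A₂E₂ = 163100000 N, ΣAE = 337200000 N.
σ₂ = P·E₂/ΣAE = 142000·90900/337200000 = 38.28 MPa.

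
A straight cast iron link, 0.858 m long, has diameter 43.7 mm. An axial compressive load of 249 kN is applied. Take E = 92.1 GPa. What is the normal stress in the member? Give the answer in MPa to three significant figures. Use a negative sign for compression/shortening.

-166 MPa

A = 1500 mm².
σ = N/A = -249000/1500 = -166 MPa.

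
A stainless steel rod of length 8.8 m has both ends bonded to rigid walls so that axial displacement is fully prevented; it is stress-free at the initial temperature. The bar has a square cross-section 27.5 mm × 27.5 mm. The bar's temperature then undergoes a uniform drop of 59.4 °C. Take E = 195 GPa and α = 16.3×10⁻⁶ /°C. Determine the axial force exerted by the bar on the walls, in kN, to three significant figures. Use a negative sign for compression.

143 kN

Free thermal expansion αLΔT = 16.3e-6 · 8800 · -59.4 = -8.52 mm.
The walls impose strain ε = −(-8.52)/8800 = 9.6822e-04; σ = Eε = 195000 · 9.6822e-04 = 188.8 MPa.
Wall reaction R = σ·A = 188.8·756.2 = 142800 N = 142.8 kN.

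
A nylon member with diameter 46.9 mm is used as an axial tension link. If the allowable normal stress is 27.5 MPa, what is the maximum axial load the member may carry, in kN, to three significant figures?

47.5 kN

A = 1728 mm².
P_max = σ_allow · A = 27.5 · 1728 = 47510 N = 47.51 kN.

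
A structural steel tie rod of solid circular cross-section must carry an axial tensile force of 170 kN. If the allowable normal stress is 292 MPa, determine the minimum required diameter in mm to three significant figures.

27.2 mm

Required area A ≥ P/σ_allow = 170000/292 = 582.2 mm².
For a solid circular section, d ≥ √(4A/π) = 27.23 mm.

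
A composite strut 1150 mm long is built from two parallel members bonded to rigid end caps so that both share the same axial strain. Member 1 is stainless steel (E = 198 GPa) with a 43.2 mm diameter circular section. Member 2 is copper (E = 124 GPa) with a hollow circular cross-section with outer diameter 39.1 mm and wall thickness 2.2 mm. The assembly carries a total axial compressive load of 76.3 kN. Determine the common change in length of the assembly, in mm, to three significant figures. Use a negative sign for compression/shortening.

-0.273 mm

A_1 = 1466 mm².
A_2 = 255 mm².
Equal strain + equilibrium ⇒ each member carries load in proportion to AE: A₁E₁ = 290200000 N, A₂E₂ = 31620000 N, ΣAE = 321800000 N.
δ = PL/ΣAE = -76300·1150/321800000 = -0.2726 mm.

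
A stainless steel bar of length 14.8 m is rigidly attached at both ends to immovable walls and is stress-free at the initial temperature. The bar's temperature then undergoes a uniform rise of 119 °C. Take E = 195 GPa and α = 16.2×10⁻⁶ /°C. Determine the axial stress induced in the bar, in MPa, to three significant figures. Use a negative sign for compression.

Free thermal expansion αLΔT = 16.2e-6 · 14800 · 119 = 28.53 mm.
The walls impose strain ε = −(28.53)/14800 = -1.9278e-03; σ = Eε = 195000 · -1.9278e-03 = -375.9 MPa.

-376 MPa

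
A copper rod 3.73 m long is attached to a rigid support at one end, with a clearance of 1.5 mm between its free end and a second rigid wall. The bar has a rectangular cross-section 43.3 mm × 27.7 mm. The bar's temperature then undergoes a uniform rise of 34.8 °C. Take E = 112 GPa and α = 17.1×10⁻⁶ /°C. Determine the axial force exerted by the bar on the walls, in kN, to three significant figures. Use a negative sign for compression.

-25.9 kN

Free thermal expansion αLΔT = 17.1e-6 · 3730 · 34.8 = 2.22 mm.
The walls engage after the gap closes; constrained expansion = 2.22 − 1.5 = 0.7196 mm.
The walls impose strain ε = −(0.7196)/3730 = -1.9294e-04; σ = Eε = 112000 · -1.9294e-04 = -21.61 MPa.
Wall reaction R = σ·A = -21.61·1199 = -25920 N = -25.92 kN.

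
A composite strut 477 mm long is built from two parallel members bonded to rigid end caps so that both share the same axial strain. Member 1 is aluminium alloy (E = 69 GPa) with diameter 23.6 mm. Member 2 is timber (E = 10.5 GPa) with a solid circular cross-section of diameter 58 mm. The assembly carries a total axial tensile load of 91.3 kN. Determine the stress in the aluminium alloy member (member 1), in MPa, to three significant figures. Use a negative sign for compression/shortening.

109 MPa

A_1 = 437.4 mm².
A_2 = 2642 mm².
Equal strain + equilibrium ⇒ each member carries load in proportion to AE: A₁E₁ = 30180000 N, A₂E₂ = 27740000 N, ΣAE = 57920000 N.
σ₁ = P·E₁/ΣAE = 91300·69000/57920000 = 108.8 MPa.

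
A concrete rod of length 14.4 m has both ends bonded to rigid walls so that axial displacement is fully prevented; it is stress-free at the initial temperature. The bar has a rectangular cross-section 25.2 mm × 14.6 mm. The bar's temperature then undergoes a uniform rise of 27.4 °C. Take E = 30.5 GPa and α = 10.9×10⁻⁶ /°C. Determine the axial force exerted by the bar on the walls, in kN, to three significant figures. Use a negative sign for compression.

-3.35 kN

Free thermal expansion αLΔT = 10.9e-6 · 14400 · 27.4 = 4.301 mm.
The walls impose strain ε = −(4.301)/14400 = -2.9866e-04; σ = Eε = 30500 · -2.9866e-04 = -9.109 MPa.
Wall reaction R = σ·A = -9.109·367.9 = -3351 N = -3.351 kN.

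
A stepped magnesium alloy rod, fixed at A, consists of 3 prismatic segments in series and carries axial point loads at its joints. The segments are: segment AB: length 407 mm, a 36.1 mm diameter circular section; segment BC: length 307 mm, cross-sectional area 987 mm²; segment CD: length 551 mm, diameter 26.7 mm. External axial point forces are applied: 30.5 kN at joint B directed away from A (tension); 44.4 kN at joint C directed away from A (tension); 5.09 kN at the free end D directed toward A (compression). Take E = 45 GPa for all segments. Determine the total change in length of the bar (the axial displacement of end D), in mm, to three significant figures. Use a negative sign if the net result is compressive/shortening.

Internal axial forces (sectioning from the free end, tension +): N_CD = -5.09 kN, N_BC = 39.31 kN, N_AB = 69.81 kN.
A_AB = 1024 mm².
A_CD = 559.9 mm².
δ_AB = 69810·407/(1024·45000) = 0.6169 mm
δ_BC = 39310·307/(987·45000) = 0.2717 mm
δ_CD = -5090·551/(559.9·45000) = -0.1113 mm
δ = Σδ_i = 0.7773 mm.

0.777 mm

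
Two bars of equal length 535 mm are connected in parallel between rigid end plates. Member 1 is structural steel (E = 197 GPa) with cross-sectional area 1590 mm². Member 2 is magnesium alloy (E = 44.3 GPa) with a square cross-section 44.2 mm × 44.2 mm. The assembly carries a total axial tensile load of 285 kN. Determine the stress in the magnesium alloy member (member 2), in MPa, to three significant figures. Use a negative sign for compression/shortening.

A_2 = 1954 mm².
Equal strain + equilibrium ⇒ each member carries load in proportion to AE: A₁E₁ = 313200000 N, A₂E₂ = 86550000 N, ΣAE = 399800000 N.
σ₂ = P·E₂/ΣAE = 285000·44300/399800000 = 31.58 MPa.

31.6 MPa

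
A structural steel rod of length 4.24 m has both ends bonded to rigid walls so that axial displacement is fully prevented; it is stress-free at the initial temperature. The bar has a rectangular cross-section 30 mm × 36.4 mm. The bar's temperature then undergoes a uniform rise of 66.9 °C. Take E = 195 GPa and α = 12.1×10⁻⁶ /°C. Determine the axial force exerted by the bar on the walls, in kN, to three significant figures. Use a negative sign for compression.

-172 kN

Free thermal expansion αLΔT = 12.1e-6 · 4240 · 66.9 = 3.432 mm.
The walls impose strain ε = −(3.432)/4240 = -8.0949e-04; σ = Eε = 195000 · -8.0949e-04 = -157.9 MPa.
Wall reaction R = σ·A = -157.9·1092 = -172400 N = -172.4 kN.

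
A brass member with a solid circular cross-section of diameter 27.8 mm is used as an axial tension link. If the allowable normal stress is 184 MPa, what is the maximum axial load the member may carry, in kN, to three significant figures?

112 kN

A = 607 mm².
P_max = σ_allow · A = 184 · 607 = 111700 N = 111.7 kN.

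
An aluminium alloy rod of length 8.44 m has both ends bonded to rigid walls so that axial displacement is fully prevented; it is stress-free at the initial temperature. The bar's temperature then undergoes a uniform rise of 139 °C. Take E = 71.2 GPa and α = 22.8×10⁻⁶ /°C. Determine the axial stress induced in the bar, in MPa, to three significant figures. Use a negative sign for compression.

Free thermal expansion αLΔT = 22.8e-6 · 8440 · 139 = 26.75 mm.
The walls impose strain ε = −(26.75)/8440 = -3.1692e-03; σ = Eε = 71200 · -3.1692e-03 = -225.6 MPa.

-226 MPa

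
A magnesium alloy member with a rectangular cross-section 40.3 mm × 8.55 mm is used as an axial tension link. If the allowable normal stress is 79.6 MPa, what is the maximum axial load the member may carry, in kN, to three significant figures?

27.4 kN

A = 344.6 mm².
P_max = σ_allow · A = 79.6 · 344.6 = 27430 N = 27.43 kN.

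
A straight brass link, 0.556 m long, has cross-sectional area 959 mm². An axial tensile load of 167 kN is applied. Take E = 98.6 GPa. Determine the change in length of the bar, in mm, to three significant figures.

0.982 mm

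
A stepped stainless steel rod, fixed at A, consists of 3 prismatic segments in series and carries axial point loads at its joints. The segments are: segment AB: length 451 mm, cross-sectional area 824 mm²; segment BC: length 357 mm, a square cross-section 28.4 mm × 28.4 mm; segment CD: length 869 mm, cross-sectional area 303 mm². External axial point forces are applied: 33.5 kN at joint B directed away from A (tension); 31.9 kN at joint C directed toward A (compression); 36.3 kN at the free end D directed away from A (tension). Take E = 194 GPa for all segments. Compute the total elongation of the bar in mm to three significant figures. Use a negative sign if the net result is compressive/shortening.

0.654 mm

Internal axial forces (sectioning from the free end, tension +): N_CD = 36.3 kN, N_BC = 4.4 kN, N_AB = 37.9 kN.
A_BC = 806.6 mm².
δ_AB = 37900·451/(824·194000) = 0.1069 mm
δ_BC = 4400·357/(806.6·194000) = 0.01004 mm
δ_CD = 36300·869/(303·194000) = 0.5366 mm
δ = Σδ_i = 0.6536 mm.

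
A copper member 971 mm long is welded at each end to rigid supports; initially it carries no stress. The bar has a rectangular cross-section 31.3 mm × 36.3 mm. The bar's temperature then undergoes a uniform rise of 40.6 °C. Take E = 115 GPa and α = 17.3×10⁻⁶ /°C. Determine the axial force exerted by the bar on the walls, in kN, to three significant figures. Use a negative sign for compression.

Free thermal expansion αLΔT = 17.3e-6 · 971 · 40.6 = 0.682 mm.
The walls impose strain ε = −(0.682)/971 = -7.0238e-04; σ = Eε = 115000 · -7.0238e-04 = -80.77 MPa.
Wall reaction R = σ·A = -80.77·1136 = -91770 N = -91.77 kN.

-91.8 kN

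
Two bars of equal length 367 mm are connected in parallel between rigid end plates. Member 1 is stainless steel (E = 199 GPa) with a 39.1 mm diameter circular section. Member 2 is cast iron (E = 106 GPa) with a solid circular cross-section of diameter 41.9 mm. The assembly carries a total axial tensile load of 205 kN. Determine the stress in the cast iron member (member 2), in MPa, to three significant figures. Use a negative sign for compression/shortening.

56.4 MPa

A_1 = 1201 mm².
A_2 = 1379 mm².
Equal strain + equilibrium ⇒ each member carries load in proportion to AE: A₁E₁ = 238900000 N, A₂E₂ = 146200000 N, ΣAE = 385100000 N.
σ₂ = P·E₂/ΣAE = 205000·106000/385100000 = 56.43 MPa.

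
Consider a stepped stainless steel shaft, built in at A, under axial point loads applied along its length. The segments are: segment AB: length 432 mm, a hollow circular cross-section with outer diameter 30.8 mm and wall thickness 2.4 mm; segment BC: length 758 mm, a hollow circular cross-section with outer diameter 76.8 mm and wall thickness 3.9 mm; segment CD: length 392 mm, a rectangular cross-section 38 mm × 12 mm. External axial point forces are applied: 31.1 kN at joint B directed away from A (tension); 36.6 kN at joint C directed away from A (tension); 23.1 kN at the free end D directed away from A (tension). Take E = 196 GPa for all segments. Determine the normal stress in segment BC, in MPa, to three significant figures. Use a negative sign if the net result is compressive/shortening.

Internal axial forces (sectioning from the free end, tension +): N_CD = 23.1 kN, N_BC = 59.7 kN, N_AB = 90.8 kN.
A_BC = 893.2 mm².
σ_BC = N_BC/A_BC = 59700/893.2 = 66.84 MPa.

66.8 MPa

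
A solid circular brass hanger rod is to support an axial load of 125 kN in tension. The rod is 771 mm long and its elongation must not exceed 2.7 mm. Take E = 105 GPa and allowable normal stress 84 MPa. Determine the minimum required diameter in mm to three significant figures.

Required area A ≥ P/σ_allow = 125000/84 = 1488 mm².
For a solid circular section, d ≥ √(4A/π) = 43.53 mm.
Elongation limit: A ≥ PL/(Eδ_allow) = 125000·771/(105000·2.7) = 339.9 mm² ⇒ d ≥ 20.8 mm.
The stress limit governs.

43.5 mm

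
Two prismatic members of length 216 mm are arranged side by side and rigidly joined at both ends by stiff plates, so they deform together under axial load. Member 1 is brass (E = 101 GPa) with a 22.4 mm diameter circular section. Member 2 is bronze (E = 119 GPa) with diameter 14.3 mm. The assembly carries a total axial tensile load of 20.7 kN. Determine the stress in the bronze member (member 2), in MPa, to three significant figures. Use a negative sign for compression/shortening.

41.8 MPa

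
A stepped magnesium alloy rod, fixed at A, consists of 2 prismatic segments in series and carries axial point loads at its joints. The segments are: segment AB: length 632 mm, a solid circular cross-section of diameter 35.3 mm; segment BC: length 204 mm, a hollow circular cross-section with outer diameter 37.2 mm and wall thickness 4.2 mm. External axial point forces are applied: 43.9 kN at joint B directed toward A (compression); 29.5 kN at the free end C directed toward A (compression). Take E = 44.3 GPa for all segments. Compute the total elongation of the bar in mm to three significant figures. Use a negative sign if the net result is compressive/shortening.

-1.38 mm

Internal axial forces (sectioning from the free end, tension +): N_BC = -29.5 kN, N_AB = -73.4 kN.
A_AB = 978.7 mm².
A_BC = 435.4 mm².
δ_AB = -73400·632/(978.7·44300) = -1.07 mm
δ_BC = -29500·204/(435.4·44300) = -0.312 mm
δ = Σδ_i = -1.382 mm.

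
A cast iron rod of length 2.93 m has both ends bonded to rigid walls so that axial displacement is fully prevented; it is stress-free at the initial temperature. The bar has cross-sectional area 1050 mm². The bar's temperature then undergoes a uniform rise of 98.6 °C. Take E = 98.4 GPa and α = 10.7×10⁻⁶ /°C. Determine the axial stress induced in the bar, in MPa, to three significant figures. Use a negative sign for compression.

-104 MPa

Free thermal expansion αLΔT = 10.7e-6 · 2930 · 98.6 = 3.091 mm.
The walls impose strain ε = −(3.091)/2930 = -1.0550e-03; σ = Eε = 98400 · -1.0550e-03 = -103.8 MPa.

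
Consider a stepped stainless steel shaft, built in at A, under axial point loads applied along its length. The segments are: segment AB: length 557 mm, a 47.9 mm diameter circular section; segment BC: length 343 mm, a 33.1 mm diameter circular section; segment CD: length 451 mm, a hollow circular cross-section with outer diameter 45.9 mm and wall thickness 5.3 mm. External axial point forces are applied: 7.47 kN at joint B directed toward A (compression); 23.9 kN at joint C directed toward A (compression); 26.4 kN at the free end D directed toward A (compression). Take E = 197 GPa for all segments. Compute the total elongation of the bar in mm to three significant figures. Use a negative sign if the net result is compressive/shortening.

Internal axial forces (sectioning from the free end, tension +): N_CD = -26.4 kN, N_BC = -50.3 kN, N_AB = -57.77 kN.
A_AB = 1802 mm².
A_BC = 860.5 mm².
A_CD = 676 mm².
δ_AB = -57770·557/(1802·197000) = -0.09064 mm
δ_BC = -50300·343/(860.5·197000) = -0.1018 mm
δ_CD = -26400·451/(676·197000) = -0.08941 mm
δ = Σδ_i = -0.2818 mm.

-0.282 mm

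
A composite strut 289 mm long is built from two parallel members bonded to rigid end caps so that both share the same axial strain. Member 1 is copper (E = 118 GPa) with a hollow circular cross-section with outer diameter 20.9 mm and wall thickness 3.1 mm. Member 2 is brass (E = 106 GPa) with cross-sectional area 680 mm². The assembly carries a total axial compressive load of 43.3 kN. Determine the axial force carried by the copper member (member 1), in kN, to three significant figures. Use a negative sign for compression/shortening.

-9.57 kN

A_1 = 173.4 mm².
Equal strain + equilibrium ⇒ each member carries load in proportion to AE: A₁E₁ = 20460000 N, A₂E₂ = 72080000 N, ΣAE = 92540000 N.
F₁ = P·A₁E₁/ΣAE = -43300·20460000/92540000 = -9572 N.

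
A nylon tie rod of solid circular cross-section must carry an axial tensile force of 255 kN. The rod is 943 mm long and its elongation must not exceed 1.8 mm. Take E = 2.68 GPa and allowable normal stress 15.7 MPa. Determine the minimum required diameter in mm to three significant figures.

252 mm

Required area A ≥ P/σ_allow = 255000/15.7 = 16240 mm².
For a solid circular section, d ≥ √(4A/π) = 143.8 mm.
Elongation limit: A ≥ PL/(Eδ_allow) = 255000·943/(2680·1.8) = 49850 mm² ⇒ d ≥ 251.9 mm.
The elongation limit governs.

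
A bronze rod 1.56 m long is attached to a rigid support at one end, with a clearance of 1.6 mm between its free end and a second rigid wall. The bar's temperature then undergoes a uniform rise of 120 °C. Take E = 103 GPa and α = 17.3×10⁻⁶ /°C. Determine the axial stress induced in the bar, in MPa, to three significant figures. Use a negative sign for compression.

-108 MPa

Free thermal expansion αLΔT = 17.3e-6 · 1560 · 120 = 3.239 mm.
The walls engage after the gap closes; constrained expansion = 3.239 − 1.6 = 1.639 mm.
The walls impose strain ε = −(1.639)/1560 = -1.0504e-03; σ = Eε = 103000 · -1.0504e-03 = -108.2 MPa.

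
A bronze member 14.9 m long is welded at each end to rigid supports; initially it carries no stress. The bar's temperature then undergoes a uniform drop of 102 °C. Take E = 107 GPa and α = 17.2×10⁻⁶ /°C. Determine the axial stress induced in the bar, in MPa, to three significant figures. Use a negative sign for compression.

Free thermal expansion αLΔT = 17.2e-6 · 14900 · -102 = -26.14 mm.
The walls impose strain ε = −(-26.14)/14900 = 1.7544e-03; σ = Eε = 107000 · 1.7544e-03 = 187.7 MPa.

188 MPa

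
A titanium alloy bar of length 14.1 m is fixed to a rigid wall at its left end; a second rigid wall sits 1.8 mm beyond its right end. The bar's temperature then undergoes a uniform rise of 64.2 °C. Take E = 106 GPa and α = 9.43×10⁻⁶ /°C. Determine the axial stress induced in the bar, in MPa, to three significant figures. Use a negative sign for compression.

-50.6 MPa

Free thermal expansion αLΔT = 9.43e-6 · 14100 · 64.2 = 8.536 mm.
The walls engage after the gap closes; constrained expansion = 8.536 − 1.8 = 6.736 mm.
The walls impose strain ε = −(6.736)/14100 = -4.7775e-04; σ = Eε = 106000 · -4.7775e-04 = -50.64 MPa.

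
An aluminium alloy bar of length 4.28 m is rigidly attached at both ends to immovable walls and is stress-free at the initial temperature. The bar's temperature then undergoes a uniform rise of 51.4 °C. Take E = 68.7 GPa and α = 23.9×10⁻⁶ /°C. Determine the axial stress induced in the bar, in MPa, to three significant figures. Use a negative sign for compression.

Free thermal expansion αLΔT = 23.9e-6 · 4280 · 51.4 = 5.258 mm.
The walls impose strain ε = −(5.258)/4280 = -1.2285e-03; σ = Eε = 68700 · -1.2285e-03 = -84.4 MPa.

-84.4 MPa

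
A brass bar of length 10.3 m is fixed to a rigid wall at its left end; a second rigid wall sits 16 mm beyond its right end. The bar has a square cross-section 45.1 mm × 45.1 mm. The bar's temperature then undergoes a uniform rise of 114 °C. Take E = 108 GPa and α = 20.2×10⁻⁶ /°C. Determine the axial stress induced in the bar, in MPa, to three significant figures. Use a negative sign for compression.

-80.9 MPa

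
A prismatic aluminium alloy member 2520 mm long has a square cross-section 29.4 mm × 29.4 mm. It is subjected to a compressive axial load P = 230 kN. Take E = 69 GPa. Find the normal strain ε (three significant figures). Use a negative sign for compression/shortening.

A = 864.4 mm².
σ = N/A = -266.1 MPa; ε = σ/E = -266.1/69000 = -3.856e-03.

-0.00386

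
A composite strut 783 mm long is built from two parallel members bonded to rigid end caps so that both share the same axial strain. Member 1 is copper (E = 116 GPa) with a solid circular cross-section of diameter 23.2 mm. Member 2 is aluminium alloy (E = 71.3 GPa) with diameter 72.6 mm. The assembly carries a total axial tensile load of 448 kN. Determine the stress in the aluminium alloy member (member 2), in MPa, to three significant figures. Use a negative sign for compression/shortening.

92.8 MPa

A_1 = 422.7 mm².
A_2 = 4140 mm².
Equal strain + equilibrium ⇒ each member carries load in proportion to AE: A₁E₁ = 49040000 N, A₂E₂ = 295200000 N, ΣAE = 344200000 N.
σ₂ = P·E₂/ΣAE = 448000·71300/344200000 = 92.8 MPa.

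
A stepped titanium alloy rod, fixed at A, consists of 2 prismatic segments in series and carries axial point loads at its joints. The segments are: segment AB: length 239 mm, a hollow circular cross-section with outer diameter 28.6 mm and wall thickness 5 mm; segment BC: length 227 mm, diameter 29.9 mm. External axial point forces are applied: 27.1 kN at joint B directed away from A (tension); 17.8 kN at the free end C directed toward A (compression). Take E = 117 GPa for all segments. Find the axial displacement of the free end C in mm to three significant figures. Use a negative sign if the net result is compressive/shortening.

Internal axial forces (sectioning from the free end, tension +): N_BC = -17.8 kN, N_AB = 9.3 kN.
A_AB = 370.7 mm².
A_BC = 702.2 mm².
δ_AB = 9300·239/(370.7·117000) = 0.05125 mm
δ_BC = -17800·227/(702.2·117000) = -0.04918 mm
δ = Σδ_i = 0.002062 mm.

0.00206 mm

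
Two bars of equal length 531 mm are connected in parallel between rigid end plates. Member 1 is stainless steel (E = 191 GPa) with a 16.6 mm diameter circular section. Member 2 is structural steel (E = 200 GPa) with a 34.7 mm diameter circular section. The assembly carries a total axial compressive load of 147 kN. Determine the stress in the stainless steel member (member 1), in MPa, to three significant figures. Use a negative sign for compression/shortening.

-122 MPa

A_1 = 216.4 mm².
A_2 = 945.7 mm².
Equal strain + equilibrium ⇒ each member carries load in proportion to AE: A₁E₁ = 41340000 N, A₂E₂ = 189100000 N, ΣAE = 230500000 N.
σ₁ = P·E₁/ΣAE = -147000·191000/230500000 = -121.8 MPa.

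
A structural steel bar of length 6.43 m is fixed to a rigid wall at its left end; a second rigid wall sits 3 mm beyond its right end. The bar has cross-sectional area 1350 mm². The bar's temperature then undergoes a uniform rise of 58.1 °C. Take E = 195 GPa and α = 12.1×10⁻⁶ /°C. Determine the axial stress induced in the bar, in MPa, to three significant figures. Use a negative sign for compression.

Free thermal expansion αLΔT = 12.1e-6 · 6430 · 58.1 = 4.52 mm.
The walls engage after the gap closes; constrained expansion = 4.52 − 3 = 1.52 mm.
The walls impose strain ε = −(1.52)/6430 = -2.3645e-04; σ = Eε = 195000 · -2.3645e-04 = -46.11 MPa.

-46.1 MPa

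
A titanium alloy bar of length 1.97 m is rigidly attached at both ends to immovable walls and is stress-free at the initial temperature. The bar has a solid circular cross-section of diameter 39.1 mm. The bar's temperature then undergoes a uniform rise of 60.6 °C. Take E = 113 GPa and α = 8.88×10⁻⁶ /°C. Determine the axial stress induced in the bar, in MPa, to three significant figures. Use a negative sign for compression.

Free thermal expansion αLΔT = 8.88e-6 · 1970 · 60.6 = 1.06 mm.
The walls impose strain ε = −(1.06)/1970 = -5.3813e-04; σ = Eε = 113000 · -5.3813e-04 = -60.81 MPa.

-60.8 MPa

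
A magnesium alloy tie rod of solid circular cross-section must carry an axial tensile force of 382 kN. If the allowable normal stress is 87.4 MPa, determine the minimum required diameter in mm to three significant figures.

74.6 mm

Required area A ≥ P/σ_allow = 382000/87.4 = 4371 mm².
For a solid circular section, d ≥ √(4A/π) = 74.6 mm.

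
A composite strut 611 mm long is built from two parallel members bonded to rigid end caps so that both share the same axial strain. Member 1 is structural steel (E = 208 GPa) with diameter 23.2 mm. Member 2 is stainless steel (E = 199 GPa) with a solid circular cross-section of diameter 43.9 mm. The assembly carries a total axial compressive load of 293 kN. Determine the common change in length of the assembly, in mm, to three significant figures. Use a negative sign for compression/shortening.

A_1 = 422.7 mm².
A_2 = 1514 mm².
Equal strain + equilibrium ⇒ each member carries load in proportion to AE: A₁E₁ = 87930000 N, A₂E₂ = 301200000 N, ΣAE = 389100000 N.
δ = PL/ΣAE = -293000·611/389100000 = -0.46 mm.

-0.460 mm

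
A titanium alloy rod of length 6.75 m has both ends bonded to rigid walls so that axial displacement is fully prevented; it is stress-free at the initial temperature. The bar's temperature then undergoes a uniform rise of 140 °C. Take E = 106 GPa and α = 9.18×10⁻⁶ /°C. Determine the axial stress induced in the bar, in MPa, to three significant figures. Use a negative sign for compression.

Free thermal expansion αLΔT = 9.18e-6 · 6750 · 140 = 8.675 mm.
The walls impose strain ε = −(8.675)/6750 = -1.2852e-03; σ = Eε = 106000 · -1.2852e-03 = -136.2 MPa.

-136 MPa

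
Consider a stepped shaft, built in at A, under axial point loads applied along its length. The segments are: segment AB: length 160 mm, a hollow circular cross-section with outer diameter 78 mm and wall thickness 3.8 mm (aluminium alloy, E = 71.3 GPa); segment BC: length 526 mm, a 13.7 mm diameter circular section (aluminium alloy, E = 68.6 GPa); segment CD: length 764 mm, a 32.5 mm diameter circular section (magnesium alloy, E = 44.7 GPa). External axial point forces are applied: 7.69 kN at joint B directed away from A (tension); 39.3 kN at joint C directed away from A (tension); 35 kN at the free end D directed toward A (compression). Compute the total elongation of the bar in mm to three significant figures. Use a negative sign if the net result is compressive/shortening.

-0.467 mm

Internal axial forces (sectioning from the free end, tension +): N_CD = -35 kN, N_BC = 4.3 kN, N_AB = 11.99 kN.
A_AB = 885.8 mm².
A_BC = 147.4 mm².
A_CD = 829.6 mm².
δ_AB = 11990·160/(885.8·71300) = 0.03037 mm
δ_BC = 4300·526/(147.4·68600) = 0.2237 mm
δ_CD = -35000·764/(829.6·44700) = -0.7211 mm
δ = Σδ_i = -0.4671 mm.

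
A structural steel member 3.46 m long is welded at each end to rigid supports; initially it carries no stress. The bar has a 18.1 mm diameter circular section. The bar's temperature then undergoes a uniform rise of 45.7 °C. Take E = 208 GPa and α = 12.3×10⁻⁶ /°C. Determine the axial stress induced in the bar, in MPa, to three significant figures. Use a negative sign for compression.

-117 MPa

Free thermal expansion αLΔT = 12.3e-6 · 3460 · 45.7 = 1.945 mm.
The walls impose strain ε = −(1.945)/3460 = -5.6211e-04; σ = Eε = 208000 · -5.6211e-04 = -116.9 MPa.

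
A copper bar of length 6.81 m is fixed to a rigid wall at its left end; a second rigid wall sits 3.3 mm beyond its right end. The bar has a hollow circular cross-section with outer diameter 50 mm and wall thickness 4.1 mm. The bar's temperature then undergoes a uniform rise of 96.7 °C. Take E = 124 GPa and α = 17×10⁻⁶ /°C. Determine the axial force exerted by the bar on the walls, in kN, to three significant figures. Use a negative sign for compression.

-85.0 kN

Free thermal expansion αLΔT = 17e-6 · 6810 · 96.7 = 11.19 mm.
The walls engage after the gap closes; constrained expansion = 11.19 − 3.3 = 7.895 mm.
The walls impose strain ε = −(7.895)/6810 = -1.1593e-03; σ = Eε = 124000 · -1.1593e-03 = -143.8 MPa.
Wall reaction R = σ·A = -143.8·591.2 = -84990 N = -84.99 kN.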